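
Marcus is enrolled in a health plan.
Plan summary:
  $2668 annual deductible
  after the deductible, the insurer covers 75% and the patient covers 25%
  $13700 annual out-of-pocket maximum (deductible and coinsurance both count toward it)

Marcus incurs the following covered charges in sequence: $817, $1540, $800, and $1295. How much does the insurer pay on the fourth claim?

Bill 1, $817: all of it applies to the deductible. Patient owes $817 (running OOP $817). Plan pays $817 − $817 = $0.
Bill 2, $1540: fully absorbed by the deductible. Cost to patient: $1540. OOP to date $2357. Plan pays $1540 − $1540 = $0.
Bill 3, $800: $311 to deductible, leaving $489; patient's 25% is $122.25. Patient owes $433.25 (running OOP $2790.25). Insurer: $800 − $433.25 = $366.75.
Bill 4, $1295: deductible already satisfied, so patient's share is 25% × $1295 = $323.75. Patient owes $323.75 (running OOP $3114). Plan pays $1295 − $323.75 = $971.25.

$971.25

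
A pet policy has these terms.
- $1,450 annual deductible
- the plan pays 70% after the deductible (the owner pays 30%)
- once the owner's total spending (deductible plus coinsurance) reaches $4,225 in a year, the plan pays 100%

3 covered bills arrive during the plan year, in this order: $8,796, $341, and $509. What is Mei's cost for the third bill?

Bill 1, $8,796: deductible takes $1,450, $7,346 remains; coinsurance $7,346 × 30% = $2,203.80. Owner owes $3,653.80 (running OOP $3,653.80).
Bill 2, $341: deductible met; 30% of $341 = $102.30. Cost to owner: $102.30. OOP to date $3,756.10.
Bill 3, $509: 30% coinsurance on $509 = $152.70. Cost to owner: $152.70. OOP to date $3,908.80.

$152.70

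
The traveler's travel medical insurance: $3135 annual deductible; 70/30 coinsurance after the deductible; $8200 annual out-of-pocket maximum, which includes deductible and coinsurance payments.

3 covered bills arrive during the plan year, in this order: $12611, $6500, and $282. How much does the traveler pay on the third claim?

Claim 1 — $12611: $3135 to deductible, leaving $9476; traveler's 30% is $2842.80. Traveler pays $5977.80; OOP now $5977.80.
Claim 2 — $6500: 30% coinsurance on $6500 = $1950. Traveler owes $1950 (running OOP $7927.80).
Claim 3 — $282: deductible met; 30% of $282 = $84.60. Traveler pays $84.60; OOP now $8012.40.

$84.60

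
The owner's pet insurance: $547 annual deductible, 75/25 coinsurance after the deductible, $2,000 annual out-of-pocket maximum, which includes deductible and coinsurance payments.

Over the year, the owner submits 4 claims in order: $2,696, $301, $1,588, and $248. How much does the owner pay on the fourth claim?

$62

#1 ($2,696): $547 to deductible, leaving $2,149; 25% of $2,149 = $537.25. Cost to owner: $1,084.25. OOP to date $1,084.25.
#2 ($301): deductible met; 25% of $301 = $75.25. Owner owes $75.25 (running OOP $1,159.50).
#3 ($1,588): deductible already satisfied, so owner's share is 25% × $1,588 = $397. Owner pays $397; OOP now $1,556.50.
#4 ($248): deductible already satisfied, so owner's share is 25% × $248 = $62. Cost to owner: $62. OOP to date $1,618.50.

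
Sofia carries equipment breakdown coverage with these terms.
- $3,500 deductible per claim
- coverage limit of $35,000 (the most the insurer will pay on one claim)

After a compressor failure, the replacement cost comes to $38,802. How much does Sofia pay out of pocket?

After the deductible, $38,802 − $3,500 = $35,302 remains.
$35,302 exceeds the $35,000 limit, so the insurer pays the limit: $35,000.
Business owner's share is the uncovered remainder: $38,802 − $35,000 = $3,802.

$3,802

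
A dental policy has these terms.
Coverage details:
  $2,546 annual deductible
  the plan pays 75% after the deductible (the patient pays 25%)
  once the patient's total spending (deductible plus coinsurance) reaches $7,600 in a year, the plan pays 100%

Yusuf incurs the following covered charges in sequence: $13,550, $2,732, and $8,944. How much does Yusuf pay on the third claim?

$1,620

Claim 1 ($13,550): deductible takes $2,546, $11,004 remains; patient's 25% is $2,751. Patient pays $5,297; OOP now $5,297.
Claim 2 ($2,732): deductible already satisfied, so patient's share is 25% × $2,732 = $683. Cost to patient: $683. OOP to date $5,980.
Claim 3 ($8,944): 25% coinsurance on $8,944 = $2,236. Adding that to $5,980 gives $8,216, past the $7,600 cap; patient pays only $7,600 − $5,980 = $1,620.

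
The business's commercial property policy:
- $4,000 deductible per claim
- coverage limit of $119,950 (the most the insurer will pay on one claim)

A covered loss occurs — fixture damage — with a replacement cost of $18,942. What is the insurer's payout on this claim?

After the deductible, $18,942 − $4,000 = $14,942 remains.
That's under the $119,950 cap, so the insurer reimburses the full $14,942.

$14,942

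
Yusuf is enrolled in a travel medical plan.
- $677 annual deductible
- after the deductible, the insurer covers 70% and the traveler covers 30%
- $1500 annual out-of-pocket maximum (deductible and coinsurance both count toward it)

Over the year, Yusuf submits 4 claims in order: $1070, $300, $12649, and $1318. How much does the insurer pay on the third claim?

Claim 1 — $1070: $677 to deductible, leaving $393; coinsurance $393 × 30% = $117.90. Traveler pays $794.90; OOP now $794.90. Insurer: $1070 − $794.90 = $275.10.
Claim 2 — $300: deductible already satisfied, so traveler's share is 30% × $300 = $90. Traveler owes $90 (running OOP $884.90). Insurer: $300 − $90 = $210.
Claim 3 — $12649: deductible met; 30% of $12649 = $3794.70. Adding that to $884.90 gives $4679.60, past the $1500 cap; traveler pays only $1500 − $884.90 = $615.10. Insurer: $12649 − $615.10 = $12033.90.

$12033.90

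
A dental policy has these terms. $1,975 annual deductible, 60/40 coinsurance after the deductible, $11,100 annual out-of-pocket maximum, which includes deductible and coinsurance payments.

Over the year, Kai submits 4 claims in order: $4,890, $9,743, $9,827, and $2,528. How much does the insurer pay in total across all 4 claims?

$15,888

Claim 1 ($4,890): $1,975 to deductible, leaving $2,915; patient's 40% is $1,166. Cost to patient: $3,141. OOP to date $3,141. Insurer: $4,890 − $3,141 = $1,749.
Claim 2 ($9,743): 40% coinsurance on $9,743 = $3,897.20. Patient owes $3,897.20 (running OOP $7,038.20). Plan pays $9,743 − $3,897.20 = $5,845.80.
Claim 3 ($9,827): deductible met; 40% of $9,827 = $3,930.80. Cost to patient: $3,930.80. OOP to date $10,969. Plan pays $9,827 − $3,930.80 = $5,896.20.
Claim 4 ($2,528): 40% coinsurance on $2,528 = $1,011.20. Adding that to $10,969 gives $11,980.20, past the $11,100 cap; patient pays only $11,100 − $10,969 = $131. Insurer: $2,528 − $131 = $2,397.
Insurer total = bills − patient's total = $26,988 − $11,100 = $15,888.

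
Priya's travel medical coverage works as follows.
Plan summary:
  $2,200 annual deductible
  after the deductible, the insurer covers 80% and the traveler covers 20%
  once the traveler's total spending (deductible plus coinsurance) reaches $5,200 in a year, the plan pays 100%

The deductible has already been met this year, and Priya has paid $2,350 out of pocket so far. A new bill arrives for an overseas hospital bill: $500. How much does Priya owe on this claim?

$100

With the deductible met, the entire $500 is subject to coinsurance.
20% of $500 = $100 falls to the traveler.
Year-to-date out-of-pocket becomes $2,350 + $100 = $2,450, still under the $5,200 maximum, so no cap applies.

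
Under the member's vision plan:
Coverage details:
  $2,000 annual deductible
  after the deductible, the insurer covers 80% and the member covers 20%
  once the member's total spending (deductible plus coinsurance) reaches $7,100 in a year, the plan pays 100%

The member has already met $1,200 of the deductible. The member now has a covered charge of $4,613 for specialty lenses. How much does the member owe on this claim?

Deductible still to meet: $2,000 − $1,200 = $800.
The remaining $3,813 (= $4,613 − $800) moves to coinsurance.
20% of $3,813 = $762.60 falls to the member.
That puts the member's cost at $800 + $762.60 = $1,562.60 before any cap.
Cumulative spending $1,200 + $1,562.60 = $2,762.60 stays under the $7,100 maximum.

$1,562.60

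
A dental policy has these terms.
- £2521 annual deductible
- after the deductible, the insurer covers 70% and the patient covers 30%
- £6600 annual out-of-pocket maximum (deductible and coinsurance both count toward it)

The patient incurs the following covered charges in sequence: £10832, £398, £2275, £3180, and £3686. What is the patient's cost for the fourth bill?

Bill 1, £10832: deductible takes £2521, £8311 remains; patient's 30% is £2493.30. Patient owes £5014.30 (running OOP £5014.30).
Bill 2, £398: deductible met; 30% of £398 = £119.40. Patient owes £119.40 (running OOP £5133.70).
Bill 3, £2275: deductible met; 30% of £2275 = £682.50. Patient owes £682.50 (running OOP £5816.20).
Bill 4, £3180: deductible already satisfied, so patient's share is 30% × £3180 = £954. That would push OOP to £6770.20, over the £6600 cap, so patient pays £6600 − £5816.20 = £783.80.

£783.80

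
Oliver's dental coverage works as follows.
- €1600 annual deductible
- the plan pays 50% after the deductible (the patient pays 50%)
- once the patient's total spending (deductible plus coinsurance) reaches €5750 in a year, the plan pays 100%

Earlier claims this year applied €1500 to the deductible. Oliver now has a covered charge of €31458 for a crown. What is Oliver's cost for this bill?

€4250

Deductible still to meet: €1600 − €1500 = €100.
That leaves €31458 − €100 = €31358 for coinsurance.
50% of €31358 = €15679 falls to the patient.
That puts the patient's cost at €100 + €15679 = €15779 before any cap.
Year-to-date out-of-pocket would reach €1500 + €15779 = €17279, above the €5750 maximum, so the patient pays only €5750 − €1500 = €4250.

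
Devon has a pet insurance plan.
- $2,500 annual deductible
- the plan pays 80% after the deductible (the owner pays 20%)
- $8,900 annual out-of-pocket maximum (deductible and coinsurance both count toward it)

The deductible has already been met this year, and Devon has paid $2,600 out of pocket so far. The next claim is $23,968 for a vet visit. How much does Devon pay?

$4,793.60

With the deductible met, the entire $23,968 is subject to coinsurance.
Coinsurance: $23,968 × 20% = $4,793.60.
Total out-of-pocket so far would be $2,600 + $4,793.60 = $7,393.60, below the $8,900 cap — no reduction.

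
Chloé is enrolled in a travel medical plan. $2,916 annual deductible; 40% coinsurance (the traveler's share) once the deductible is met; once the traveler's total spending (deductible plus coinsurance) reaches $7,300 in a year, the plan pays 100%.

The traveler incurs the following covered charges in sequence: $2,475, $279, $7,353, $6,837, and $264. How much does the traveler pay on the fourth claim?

Bill 1, $2,475: fully absorbed by the deductible. Traveler owes $2,475 (running OOP $2,475).
Bill 2, $279: all of it applies to the deductible. Cost to traveler: $279. OOP to date $2,754.
Bill 3, $7,353: deductible takes $162, $7,191 remains; 40% of $7,191 = $2,876.40. Traveler pays $3,038.40; OOP now $5,792.40.
Bill 4, $6,837: deductible met; 40% of $6,837 = $2,734.80. That would push OOP to $8,527.20, over the $7,300 cap, so traveler pays $7,300 − $5,792.40 = $1,507.60.

$1,507.60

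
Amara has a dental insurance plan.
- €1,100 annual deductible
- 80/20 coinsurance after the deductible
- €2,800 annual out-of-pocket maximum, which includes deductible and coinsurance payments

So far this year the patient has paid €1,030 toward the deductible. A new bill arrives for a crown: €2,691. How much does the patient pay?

€1,030 of the €1,100 deductible is already met, leaving €70.
The remaining €2,621 (= €2,691 − €70) moves to coinsurance.
Coinsurance: €2,621 × 20% = €524.20.
That puts the patient's cost at €70 + €524.20 = €594.20 before any cap.
Total out-of-pocket so far would be €1,030 + €594.20 = €1,624.20, below the €2,800 cap — no reduction.

€594.20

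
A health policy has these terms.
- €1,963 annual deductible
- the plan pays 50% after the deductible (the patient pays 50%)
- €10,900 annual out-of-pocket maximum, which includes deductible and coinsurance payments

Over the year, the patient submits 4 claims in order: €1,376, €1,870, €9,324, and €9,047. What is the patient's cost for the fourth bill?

€3,633.50

Claim 1 (€1,376): all of it applies to the deductible. Patient pays €1,376; OOP now €1,376.
Claim 2 (€1,870): €587 to deductible, leaving €1,283; coinsurance €1,283 × 50% = €641.50. Cost to patient: €1,228.50. OOP to date €2,604.50.
Claim 3 (€9,324): 50% coinsurance on €9,324 = €4,662. Patient pays €4,662; OOP now €7,266.50.
Claim 4 (€9,047): deductible already satisfied, so patient's share is 50% × €9,047 = €4,523.50. OOP would hit €11,790 > €10,900, so the cap limits the patient to €10,900 − €7,266.50 = €3,633.50.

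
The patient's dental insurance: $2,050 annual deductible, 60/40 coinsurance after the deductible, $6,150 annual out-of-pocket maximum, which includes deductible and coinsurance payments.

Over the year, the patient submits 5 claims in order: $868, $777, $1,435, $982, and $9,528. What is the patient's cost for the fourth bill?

$392.80

Bill 1, $868: fully absorbed by the deductible. Cost to patient: $868. OOP to date $868.
Bill 2, $777: entire amount goes to the deductible. Patient owes $777 (running OOP $1,645).
Bill 3, $1,435: deductible takes $405, $1,030 remains; patient's 40% is $412. Cost to patient: $817. OOP to date $2,462.
Bill 4, $982: 40% coinsurance on $982 = $392.80. Patient owes $392.80 (running OOP $2,854.80).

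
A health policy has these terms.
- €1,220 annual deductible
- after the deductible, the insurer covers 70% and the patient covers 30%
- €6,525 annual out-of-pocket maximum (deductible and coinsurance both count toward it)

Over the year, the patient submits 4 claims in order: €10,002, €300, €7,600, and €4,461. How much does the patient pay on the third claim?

Claim 1 (€10,002): deductible takes €1,220, €8,782 remains; patient's 30% is €2,634.60. Cost to patient: €3,854.60. OOP to date €3,854.60.
Claim 2 (€300): deductible met; 30% of €300 = €90. Patient owes €90 (running OOP €3,944.60).
Claim 3 (€7,600): 30% coinsurance on €7,600 = €2,280. Patient owes €2,280 (running OOP €6,224.60).

€2,280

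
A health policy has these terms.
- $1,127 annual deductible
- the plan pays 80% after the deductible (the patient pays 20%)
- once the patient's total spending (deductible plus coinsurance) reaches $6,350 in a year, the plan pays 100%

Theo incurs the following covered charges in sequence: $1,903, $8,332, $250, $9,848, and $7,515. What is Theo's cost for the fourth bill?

Claim 1 ($1,903): $1,127 to deductible, leaving $776; coinsurance $776 × 20% = $155.20. Patient owes $1,282.20 (running OOP $1,282.20).
Claim 2 ($8,332): deductible already satisfied, so patient's share is 20% × $8,332 = $1,666.40. Patient pays $1,666.40; OOP now $2,948.60.
Claim 3 ($250): deductible met; 20% of $250 = $50. Patient owes $50 (running OOP $2,998.60).
Claim 4 ($9,848): deductible already satisfied, so patient's share is 20% × $9,848 = $1,969.60. Cost to patient: $1,969.60. OOP to date $4,968.20.

$1,969.60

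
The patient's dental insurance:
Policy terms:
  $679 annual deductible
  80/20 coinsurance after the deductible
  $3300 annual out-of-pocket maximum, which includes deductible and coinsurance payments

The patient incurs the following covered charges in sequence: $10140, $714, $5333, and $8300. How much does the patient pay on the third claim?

$586

Bill 1, $10140: $679 to deductible, leaving $9461; coinsurance $9461 × 20% = $1892.20. Patient pays $2571.20; OOP now $2571.20.
Bill 2, $714: 20% coinsurance on $714 = $142.80. Patient owes $142.80 (running OOP $2714).
Bill 3, $5333: deductible met; 20% of $5333 = $1066.60. OOP would hit $3780.60 > $3300, so the cap limits the patient to $3300 − $2714 = $586.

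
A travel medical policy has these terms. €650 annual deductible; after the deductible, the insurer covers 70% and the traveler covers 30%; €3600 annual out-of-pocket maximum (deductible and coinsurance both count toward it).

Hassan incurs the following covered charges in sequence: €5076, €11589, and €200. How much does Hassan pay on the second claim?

€1622.20

#1 (€5076): €650 to deductible, leaving €4426; traveler's 30% is €1327.80. Traveler owes €1977.80 (running OOP €1977.80).
#2 (€11589): deductible met; 30% of €11589 = €3476.70. Adding that to €1977.80 gives €5454.50, past the €3600 cap; traveler pays only €3600 − €1977.80 = €1622.20.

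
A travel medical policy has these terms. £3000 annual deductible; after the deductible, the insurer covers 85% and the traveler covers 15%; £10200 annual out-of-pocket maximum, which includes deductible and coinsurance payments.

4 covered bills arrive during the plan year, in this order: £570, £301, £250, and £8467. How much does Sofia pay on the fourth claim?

Claim 1 — £570: fully absorbed by the deductible. Cost to traveler: £570. OOP to date £570.
Claim 2 — £301: fully absorbed by the deductible. Traveler pays £301; OOP now £871.
Claim 3 — £250: all of it applies to the deductible. Cost to traveler: £250. OOP to date £1121.
Claim 4 — £8467: £1879 finishes the deductible; £6588 goes to coinsurance; 15% of £6588 = £988.20. Traveler pays £2867.20; OOP now £3988.20.

£2867.20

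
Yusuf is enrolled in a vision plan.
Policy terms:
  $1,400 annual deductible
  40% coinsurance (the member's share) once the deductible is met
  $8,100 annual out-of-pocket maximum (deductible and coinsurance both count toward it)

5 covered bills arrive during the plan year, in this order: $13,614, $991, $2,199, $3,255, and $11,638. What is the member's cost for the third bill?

$879.60

#1 ($13,614): $1,400 to deductible, leaving $12,214; 40% of $12,214 = $4,885.60. Cost to member: $6,285.60. OOP to date $6,285.60.
#2 ($991): 40% coinsurance on $991 = $396.40. Member pays $396.40; OOP now $6,682.
#3 ($2,199): deductible already satisfied, so member's share is 40% × $2,199 = $879.60. Cost to member: $879.60. OOP to date $7,561.60.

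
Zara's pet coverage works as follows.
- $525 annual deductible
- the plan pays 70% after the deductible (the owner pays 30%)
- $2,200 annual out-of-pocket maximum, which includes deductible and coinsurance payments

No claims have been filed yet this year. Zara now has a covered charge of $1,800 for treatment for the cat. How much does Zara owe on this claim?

The full $525 deductible is still open; $525 of this bill applies to it.
That leaves $1,800 − $525 = $1,275 for coinsurance.
Coinsurance: $1,275 × 30% = $382.50.
Owner responsibility before any cap: $525 + $382.50 = $907.50.
Year-to-date out-of-pocket becomes $0 + $907.50 = $907.50, still under the $2,200 maximum, so no cap applies.

$907.50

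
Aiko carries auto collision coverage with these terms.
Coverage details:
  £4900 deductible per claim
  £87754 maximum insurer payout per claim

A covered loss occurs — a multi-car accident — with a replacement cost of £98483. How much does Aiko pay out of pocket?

£10729

Subtract the deductible: £98483 − £4900 = £93583.
Since £93583 > £87754, the payout is capped at £87754.
The driver bears the rest of the original loss: £98483 − £87754 = £10729.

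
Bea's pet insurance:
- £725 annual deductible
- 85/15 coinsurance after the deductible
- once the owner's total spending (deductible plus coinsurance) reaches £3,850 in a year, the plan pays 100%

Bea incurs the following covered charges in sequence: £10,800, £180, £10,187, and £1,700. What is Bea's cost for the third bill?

Bill 1, £10,800: deductible takes £725, £10,075 remains; coinsurance £10,075 × 15% = £1,511.25. Owner pays £2,236.25; OOP now £2,236.25.
Bill 2, £180: 15% coinsurance on £180 = £27. Owner owes £27 (running OOP £2,263.25).
Bill 3, £10,187: 15% coinsurance on £10,187 = £1,528.05. Owner owes £1,528.05 (running OOP £3,791.30).

£1,528.05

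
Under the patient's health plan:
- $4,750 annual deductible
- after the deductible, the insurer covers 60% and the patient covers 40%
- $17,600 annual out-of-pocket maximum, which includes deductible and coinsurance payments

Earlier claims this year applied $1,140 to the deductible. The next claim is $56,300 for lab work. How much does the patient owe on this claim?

$16,460

$1,140 of the $4,750 deductible is already met, leaving $3,610.
The remaining $52,690 (= $56,300 − $3,610) moves to coinsurance.
Coinsurance: $52,690 × 40% = $21,076.
So the patient owes $3,610 + $21,076 = $24,686 before any cap.
Year-to-date out-of-pocket would reach $1,140 + $24,686 = $25,826, above the $17,600 maximum, so the patient pays only $17,600 − $1,140 = $16,460.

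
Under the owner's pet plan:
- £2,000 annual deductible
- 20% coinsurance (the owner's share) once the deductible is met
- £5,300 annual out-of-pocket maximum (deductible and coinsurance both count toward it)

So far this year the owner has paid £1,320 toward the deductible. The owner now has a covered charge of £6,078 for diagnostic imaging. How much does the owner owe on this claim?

£1,759.60

£1,320 of the £2,000 deductible is already met, leaving £680.
The remaining £5,398 (= £6,078 − £680) moves to coinsurance.
Coinsurance: £5,398 × 20% = £1,079.60.
So the owner owes £680 + £1,079.60 = £1,759.60 before any cap.
Cumulative spending £1,320 + £1,759.60 = £3,079.60 stays under the £5,300 maximum.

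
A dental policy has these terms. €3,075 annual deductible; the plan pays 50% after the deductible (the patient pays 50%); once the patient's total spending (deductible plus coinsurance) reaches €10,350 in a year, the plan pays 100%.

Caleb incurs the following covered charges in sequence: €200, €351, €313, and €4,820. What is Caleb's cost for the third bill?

Bill 1, €200: fully absorbed by the deductible. Patient pays €200; OOP now €200.
Bill 2, €351: fully absorbed by the deductible. Patient pays €351; OOP now €551.
Bill 3, €313: all of it applies to the deductible. Cost to patient: €313. OOP to date €864.

€313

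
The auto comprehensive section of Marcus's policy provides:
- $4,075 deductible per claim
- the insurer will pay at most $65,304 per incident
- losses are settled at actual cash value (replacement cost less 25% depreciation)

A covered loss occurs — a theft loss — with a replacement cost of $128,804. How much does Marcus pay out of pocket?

At 25% depreciation, ACV = $128,804 − $32,201 = $96,603.
Less the $4,075 deductible: $96,603 − $4,075 = $92,528.
The $65,304 per-incident cap binds; insurer pays $65,304.
The policyholder bears the rest of the original loss: $128,804 − $65,304 = $63,500.

$63,500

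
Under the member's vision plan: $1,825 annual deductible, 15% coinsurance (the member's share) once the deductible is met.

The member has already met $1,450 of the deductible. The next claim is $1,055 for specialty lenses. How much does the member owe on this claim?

Deductible still to meet: $1,825 − $1,450 = $375.
The remaining $680 (= $1,055 − $375) moves to coinsurance.
Coinsurance: $680 × 15% = $102.
Member responsibility: $375 + $102 = $477.

$477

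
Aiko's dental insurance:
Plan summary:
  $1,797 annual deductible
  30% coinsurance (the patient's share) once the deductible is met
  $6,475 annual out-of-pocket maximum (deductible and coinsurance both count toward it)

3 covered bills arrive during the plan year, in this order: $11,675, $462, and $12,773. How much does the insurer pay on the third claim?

$11,197

#1 ($11,675): $1,797 finishes the deductible; $9,878 goes to coinsurance; patient's 30% is $2,963.40. Cost to patient: $4,760.40. OOP to date $4,760.40. Plan pays $11,675 − $4,760.40 = $6,914.60.
#2 ($462): deductible met; 30% of $462 = $138.60. Patient pays $138.60; OOP now $4,899. Insurer: $462 − $138.60 = $323.40.
#3 ($12,773): deductible already satisfied, so patient's share is 30% × $12,773 = $3,831.90. OOP would hit $8,730.90 > $6,475, so the cap limits the patient to $6,475 − $4,899 = $1,576. Plan pays $12,773 − $1,576 = $11,197.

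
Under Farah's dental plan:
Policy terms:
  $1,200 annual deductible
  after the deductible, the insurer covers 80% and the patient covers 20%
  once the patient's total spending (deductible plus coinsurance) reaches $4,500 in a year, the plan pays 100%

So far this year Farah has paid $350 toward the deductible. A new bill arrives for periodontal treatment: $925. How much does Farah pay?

$350 of the $1,200 deductible is already met, leaving $850.
That leaves $925 − $850 = $75 for coinsurance.
Coinsurance: $75 × 20% = $15.
Patient responsibility before any cap: $850 + $15 = $865.
Total out-of-pocket so far would be $350 + $865 = $1,215, below the $4,500 cap — no reduction.

$865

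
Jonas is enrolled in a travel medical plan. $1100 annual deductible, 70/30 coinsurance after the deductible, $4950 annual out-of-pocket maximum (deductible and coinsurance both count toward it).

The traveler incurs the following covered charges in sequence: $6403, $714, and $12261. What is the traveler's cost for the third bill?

$2044.90

#1 ($6403): $1100 to deductible, leaving $5303; 30% of $5303 = $1590.90. Cost to traveler: $2690.90. OOP to date $2690.90.
#2 ($714): deductible already satisfied, so traveler's share is 30% × $714 = $214.20. Traveler owes $214.20 (running OOP $2905.10).
#3 ($12261): 30% coinsurance on $12261 = $3678.30. OOP would hit $6583.40 > $4950, so the cap limits the traveler to $4950 − $2905.10 = $2044.90.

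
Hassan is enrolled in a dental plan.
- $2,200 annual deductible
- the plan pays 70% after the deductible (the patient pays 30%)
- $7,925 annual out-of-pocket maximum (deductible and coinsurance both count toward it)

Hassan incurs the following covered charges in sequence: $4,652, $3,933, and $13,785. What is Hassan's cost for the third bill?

Claim 1 ($4,652): $2,200 to deductible, leaving $2,452; coinsurance $2,452 × 30% = $735.60. Patient owes $2,935.60 (running OOP $2,935.60).
Claim 2 ($3,933): deductible already satisfied, so patient's share is 30% × $3,933 = $1,179.90. Patient pays $1,179.90; OOP now $4,115.50.
Claim 3 ($13,785): deductible met; 30% of $13,785 = $4,135.50. That would push OOP to $8,251, over the $7,925 cap, so patient pays $7,925 − $4,115.50 = $3,809.50.

$3,809.50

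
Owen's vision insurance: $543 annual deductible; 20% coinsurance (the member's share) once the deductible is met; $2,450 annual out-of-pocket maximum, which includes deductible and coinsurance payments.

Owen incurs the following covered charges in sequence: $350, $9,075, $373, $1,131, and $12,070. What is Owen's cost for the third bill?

Claim 1 ($350): entire amount goes to the deductible. Member owes $350 (running OOP $350).
Claim 2 ($9,075): deductible takes $193, $8,882 remains; member's 20% is $1,776.40. Member owes $1,969.40 (running OOP $2,319.40).
Claim 3 ($373): 20% coinsurance on $373 = $74.60. Member owes $74.60 (running OOP $2,394).

$74.60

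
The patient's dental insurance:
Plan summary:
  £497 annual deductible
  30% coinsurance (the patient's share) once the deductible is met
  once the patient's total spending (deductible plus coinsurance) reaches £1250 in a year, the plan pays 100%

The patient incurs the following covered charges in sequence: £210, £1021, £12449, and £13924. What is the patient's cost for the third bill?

£532.80

Claim 1 (£210): fully absorbed by the deductible. Cost to patient: £210. OOP to date £210.
Claim 2 (£1021): £287 to deductible, leaving £734; 30% of £734 = £220.20. Patient owes £507.20 (running OOP £717.20).
Claim 3 (£12449): 30% coinsurance on £12449 = £3734.70. OOP would hit £4451.90 > £1250, so the cap limits the patient to £1250 − £717.20 = £532.80.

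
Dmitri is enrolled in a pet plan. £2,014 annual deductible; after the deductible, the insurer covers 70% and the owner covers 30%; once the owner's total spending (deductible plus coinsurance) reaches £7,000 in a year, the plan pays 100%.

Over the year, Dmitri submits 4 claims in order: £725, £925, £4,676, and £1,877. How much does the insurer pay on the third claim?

£3,018.40

#1 (£725): fully absorbed by the deductible. Owner owes £725 (running OOP £725). Insurer: £725 − £725 = £0.
#2 (£925): entire amount goes to the deductible. Owner owes £925 (running OOP £1,650). Insurer: £925 − £925 = £0.
#3 (£4,676): £364 finishes the deductible; £4,312 goes to coinsurance; coinsurance £4,312 × 30% = £1,293.60. Owner pays £1,657.60; OOP now £3,307.60. Insurer: £4,676 − £1,657.60 = £3,018.40.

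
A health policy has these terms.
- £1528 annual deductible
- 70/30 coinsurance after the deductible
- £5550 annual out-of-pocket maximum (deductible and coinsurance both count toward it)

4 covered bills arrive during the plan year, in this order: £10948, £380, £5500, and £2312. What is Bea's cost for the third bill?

£1082

#1 (£10948): £1528 finishes the deductible; £9420 goes to coinsurance; 30% of £9420 = £2826. Patient owes £4354 (running OOP £4354).
#2 (£380): 30% coinsurance on £380 = £114. Patient pays £114; OOP now £4468.
#3 (£5500): deductible met; 30% of £5500 = £1650. That would push OOP to £6118, over the £5550 cap, so patient pays £5550 − £4468 = £1082.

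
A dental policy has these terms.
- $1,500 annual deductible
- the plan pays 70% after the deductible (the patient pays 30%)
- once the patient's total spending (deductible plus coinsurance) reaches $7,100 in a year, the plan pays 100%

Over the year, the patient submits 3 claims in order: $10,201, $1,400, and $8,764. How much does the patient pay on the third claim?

Claim 1 ($10,201): $1,500 to deductible, leaving $8,701; patient's 30% is $2,610.30. Patient owes $4,110.30 (running OOP $4,110.30).
Claim 2 ($1,400): 30% coinsurance on $1,400 = $420. Patient owes $420 (running OOP $4,530.30).
Claim 3 ($8,764): deductible met; 30% of $8,764 = $2,629.20. That would push OOP to $7,159.50, over the $7,100 cap, so patient pays $7,100 − $4,530.30 = $2,569.70.

$2,569.70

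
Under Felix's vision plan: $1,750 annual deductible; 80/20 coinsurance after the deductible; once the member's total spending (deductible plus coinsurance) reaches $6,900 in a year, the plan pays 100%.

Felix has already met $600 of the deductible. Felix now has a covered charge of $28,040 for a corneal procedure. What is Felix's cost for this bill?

$6,300

Deductible still to meet: $1,750 − $600 = $1,150.
That leaves $28,040 − $1,150 = $26,890 for coinsurance.
20% of $26,890 = $5,378 falls to the member.
Member responsibility before any cap: $1,150 + $5,378 = $6,528.
Year-to-date out-of-pocket would reach $600 + $6,528 = $7,128, above the $6,900 maximum, so the member pays only $6,900 − $600 = $6,300.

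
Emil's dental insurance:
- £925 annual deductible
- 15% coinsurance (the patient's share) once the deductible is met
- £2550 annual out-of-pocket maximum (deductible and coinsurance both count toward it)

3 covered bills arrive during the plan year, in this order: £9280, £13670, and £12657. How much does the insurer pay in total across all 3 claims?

£33057

Claim 1 (£9280): £925 to deductible, leaving £8355; 15% of £8355 = £1253.25. Cost to patient: £2178.25. OOP to date £2178.25. Insurer: £9280 − £2178.25 = £7101.75.
Claim 2 (£13670): deductible met; 15% of £13670 = £2050.50. Adding that to £2178.25 gives £4228.75, past the £2550 cap; patient pays only £2550 − £2178.25 = £371.75. Insurer: £13670 − £371.75 = £13298.25.
Claim 3 (£12657): deductible met; 15% of £12657 = £1898.55. That would push OOP to £4448.55, over the £2550 cap, so patient pays £2550 − £2550 = £0. Plan pays £12657 − £0 = £12657.
Insurer total = bills − patient's total = £35607 − £2550 = £33057.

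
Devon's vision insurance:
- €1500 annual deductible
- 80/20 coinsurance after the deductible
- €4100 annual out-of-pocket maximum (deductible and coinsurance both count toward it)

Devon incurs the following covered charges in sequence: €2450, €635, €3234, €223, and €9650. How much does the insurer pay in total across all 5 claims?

Claim 1 (€2450): €1500 to deductible, leaving €950; member's 20% is €190. Cost to member: €1690. OOP to date €1690. Plan pays €2450 − €1690 = €760.
Claim 2 (€635): deductible met; 20% of €635 = €127. Member pays €127; OOP now €1817. Insurer: €635 − €127 = €508.
Claim 3 (€3234): 20% coinsurance on €3234 = €646.80. Member pays €646.80; OOP now €2463.80. Insurer: €3234 − €646.80 = €2587.20.
Claim 4 (€223): deductible already satisfied, so member's share is 20% × €223 = €44.60. Cost to member: €44.60. OOP to date €2508.40. Plan pays €223 − €44.60 = €178.40.
Claim 5 (€9650): 20% coinsurance on €9650 = €1930. Adding that to €2508.40 gives €4438.40, past the €4100 cap; member pays only €4100 − €2508.40 = €1591.60. Plan pays €9650 − €1591.60 = €8058.40.
Insurer total = bills − member's total = €16192 − €4100 = €12092.

€12092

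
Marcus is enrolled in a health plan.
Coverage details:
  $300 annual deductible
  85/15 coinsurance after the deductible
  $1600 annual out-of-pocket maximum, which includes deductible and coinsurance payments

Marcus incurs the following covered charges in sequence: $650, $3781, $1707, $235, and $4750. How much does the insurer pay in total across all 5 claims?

Claim 1 — $650: $300 finishes the deductible; $350 goes to coinsurance; coinsurance $350 × 15% = $52.50. Patient owes $352.50 (running OOP $352.50). Plan pays $650 − $352.50 = $297.50.
Claim 2 — $3781: 15% coinsurance on $3781 = $567.15. Patient owes $567.15 (running OOP $919.65). Plan pays $3781 − $567.15 = $3213.85.
Claim 3 — $1707: 15% coinsurance on $1707 = $256.05. Cost to patient: $256.05. OOP to date $1175.70. Plan pays $1707 − $256.05 = $1450.95.
Claim 4 — $235: 15% coinsurance on $235 = $35.25. Patient pays $35.25; OOP now $1210.95. Plan pays $235 − $35.25 = $199.75.
Claim 5 — $4750: 15% coinsurance on $4750 = $712.50. Adding that to $1210.95 gives $1923.45, past the $1600 cap; patient pays only $1600 − $1210.95 = $389.05. Insurer: $4750 − $389.05 = $4360.95.
Insurer total: $297.50 + $3213.85 + $1450.95 + $199.75 + $4360.95 = $9523.

$9523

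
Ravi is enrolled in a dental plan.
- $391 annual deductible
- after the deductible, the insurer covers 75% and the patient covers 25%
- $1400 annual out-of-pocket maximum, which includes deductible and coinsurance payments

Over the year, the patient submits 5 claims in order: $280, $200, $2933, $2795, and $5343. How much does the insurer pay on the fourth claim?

$2541.50

#1 ($280): entire amount goes to the deductible. Patient owes $280 (running OOP $280). Insurer: $280 − $280 = $0.
#2 ($200): $111 finishes the deductible; $89 goes to coinsurance; patient's 25% is $22.25. Patient owes $133.25 (running OOP $413.25). Insurer: $200 − $133.25 = $66.75.
#3 ($2933): deductible met; 25% of $2933 = $733.25. Cost to patient: $733.25. OOP to date $1146.50. Insurer: $2933 − $733.25 = $2199.75.
#4 ($2795): 25% coinsurance on $2795 = $698.75. Adding that to $1146.50 gives $1845.25, past the $1400 cap; patient pays only $1400 − $1146.50 = $253.50. Plan pays $2795 − $253.50 = $2541.50.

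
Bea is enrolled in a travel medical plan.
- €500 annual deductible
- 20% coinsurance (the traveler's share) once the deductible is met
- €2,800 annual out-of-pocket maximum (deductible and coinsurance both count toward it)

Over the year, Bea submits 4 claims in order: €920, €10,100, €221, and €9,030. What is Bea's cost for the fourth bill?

#1 (€920): deductible takes €500, €420 remains; coinsurance €420 × 20% = €84. Traveler pays €584; OOP now €584.
#2 (€10,100): deductible already satisfied, so traveler's share is 20% × €10,100 = €2,020. Cost to traveler: €2,020. OOP to date €2,604.
#3 (€221): deductible already satisfied, so traveler's share is 20% × €221 = €44.20. Traveler pays €44.20; OOP now €2,648.20.
#4 (€9,030): deductible already satisfied, so traveler's share is 20% × €9,030 = €1,806. Adding that to €2,648.20 gives €4,454.20, past the €2,800 cap; traveler pays only €2,800 − €2,648.20 = €151.80.

€151.80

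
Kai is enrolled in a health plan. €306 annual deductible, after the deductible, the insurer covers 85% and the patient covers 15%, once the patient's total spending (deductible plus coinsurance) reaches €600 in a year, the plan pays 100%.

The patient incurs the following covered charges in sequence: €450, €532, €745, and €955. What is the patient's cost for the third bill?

Bill 1, €450: €306 finishes the deductible; €144 goes to coinsurance; coinsurance €144 × 15% = €21.60. Cost to patient: €327.60. OOP to date €327.60.
Bill 2, €532: deductible already satisfied, so patient's share is 15% × €532 = €79.80. Cost to patient: €79.80. OOP to date €407.40.
Bill 3, €745: deductible met; 15% of €745 = €111.75. Patient owes €111.75 (running OOP €519.15).

€111.75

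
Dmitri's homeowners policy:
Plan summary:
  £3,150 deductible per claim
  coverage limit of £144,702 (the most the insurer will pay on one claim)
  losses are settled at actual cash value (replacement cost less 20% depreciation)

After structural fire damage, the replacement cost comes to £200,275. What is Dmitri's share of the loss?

£55,573

At 20% depreciation, ACV = £200,275 − £40,055 = £160,220.
Subtract the deductible: £160,220 − £3,150 = £157,070.
£157,070 exceeds the £144,702 limit, so the insurer pays the limit: £144,702.
Homeowner's share is the uncovered remainder: £200,275 − £144,702 = £55,573.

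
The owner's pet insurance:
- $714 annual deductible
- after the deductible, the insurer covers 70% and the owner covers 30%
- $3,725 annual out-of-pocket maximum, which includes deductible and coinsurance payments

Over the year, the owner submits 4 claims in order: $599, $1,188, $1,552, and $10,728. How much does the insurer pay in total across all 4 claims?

Bill 1, $599: all of it applies to the deductible. Owner pays $599; OOP now $599. Insurer: $599 − $599 = $0.
Bill 2, $1,188: $115 to deductible, leaving $1,073; coinsurance $1,073 × 30% = $321.90. Owner owes $436.90 (running OOP $1,035.90). Insurer: $1,188 − $436.90 = $751.10.
Bill 3, $1,552: deductible already satisfied, so owner's share is 30% × $1,552 = $465.60. Cost to owner: $465.60. OOP to date $1,501.50. Plan pays $1,552 − $465.60 = $1,086.40.
Bill 4, $10,728: deductible already satisfied, so owner's share is 30% × $10,728 = $3,218.40. Adding that to $1,501.50 gives $4,719.90, past the $3,725 cap; owner pays only $3,725 − $1,501.50 = $2,223.50. Insurer: $10,728 − $2,223.50 = $8,504.50.
Insurer total = bills − owner's total = $14,067 − $3,725 = $10,342.

$10,342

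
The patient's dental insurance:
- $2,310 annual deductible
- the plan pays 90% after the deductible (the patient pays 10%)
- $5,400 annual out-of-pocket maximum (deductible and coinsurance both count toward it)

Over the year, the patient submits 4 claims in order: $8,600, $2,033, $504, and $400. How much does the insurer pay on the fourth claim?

Bill 1, $8,600: deductible takes $2,310, $6,290 remains; coinsurance $6,290 × 10% = $629. Cost to patient: $2,939. OOP to date $2,939. Insurer: $8,600 − $2,939 = $5,661.
Bill 2, $2,033: deductible met; 10% of $2,033 = $203.30. Cost to patient: $203.30. OOP to date $3,142.30. Insurer: $2,033 − $203.30 = $1,829.70.
Bill 3, $504: deductible met; 10% of $504 = $50.40. Cost to patient: $50.40. OOP to date $3,192.70. Plan pays $504 − $50.40 = $453.60.
Bill 4, $400: 10% coinsurance on $400 = $40. Cost to patient: $40. OOP to date $3,232.70. Insurer: $400 − $40 = $360.

$360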